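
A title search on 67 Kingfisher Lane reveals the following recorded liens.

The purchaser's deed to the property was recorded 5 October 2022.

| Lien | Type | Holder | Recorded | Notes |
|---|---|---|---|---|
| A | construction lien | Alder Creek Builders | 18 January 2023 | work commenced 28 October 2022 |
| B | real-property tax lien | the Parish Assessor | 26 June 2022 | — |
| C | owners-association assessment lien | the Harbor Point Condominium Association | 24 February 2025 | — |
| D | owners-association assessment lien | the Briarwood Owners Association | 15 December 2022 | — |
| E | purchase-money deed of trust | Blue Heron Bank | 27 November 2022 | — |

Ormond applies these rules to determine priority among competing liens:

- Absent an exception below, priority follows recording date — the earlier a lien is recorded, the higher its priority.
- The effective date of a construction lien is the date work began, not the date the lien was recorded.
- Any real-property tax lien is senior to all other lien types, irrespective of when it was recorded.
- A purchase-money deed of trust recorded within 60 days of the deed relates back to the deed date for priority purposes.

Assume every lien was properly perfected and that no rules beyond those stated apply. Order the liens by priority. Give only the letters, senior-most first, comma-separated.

B, E, A, D, C

Effective dates: A is treated as recorded 28 October 2022, the work-commencement date; E's effective date is the deed date, 5 October 2022.
B, as a real-property tax lien, has superpriority and ranks first.
The other liens, earliest effective date first: E (5 October 2022), A (28 October 2022), D (15 December 2022), C (24 February 2025).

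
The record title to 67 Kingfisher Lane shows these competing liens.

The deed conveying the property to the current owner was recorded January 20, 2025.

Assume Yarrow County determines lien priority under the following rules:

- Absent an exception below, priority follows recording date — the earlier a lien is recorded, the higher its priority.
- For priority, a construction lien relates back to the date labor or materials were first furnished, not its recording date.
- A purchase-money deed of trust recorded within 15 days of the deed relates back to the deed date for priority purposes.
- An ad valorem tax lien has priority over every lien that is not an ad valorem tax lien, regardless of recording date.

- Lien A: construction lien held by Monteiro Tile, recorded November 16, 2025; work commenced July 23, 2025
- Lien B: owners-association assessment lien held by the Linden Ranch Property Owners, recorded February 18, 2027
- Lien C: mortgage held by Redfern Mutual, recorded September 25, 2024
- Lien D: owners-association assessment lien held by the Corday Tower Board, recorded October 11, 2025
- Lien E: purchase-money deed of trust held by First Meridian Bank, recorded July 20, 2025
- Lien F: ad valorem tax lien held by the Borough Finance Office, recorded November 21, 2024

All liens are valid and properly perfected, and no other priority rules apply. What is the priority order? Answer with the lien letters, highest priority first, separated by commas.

F, C, E, A, D, B

Effective dates: A's effective date is July 23, 2025, when work began; E missed the 15-day window (181 days after the deed), so its recording date stands.
F, as an ad valorem tax lien, has superpriority and ranks first.
Remaining liens by effective date: C (September 25, 2024), E (July 20, 2025), A (July 23, 2025), D (October 11, 2025), B (February 18, 2027).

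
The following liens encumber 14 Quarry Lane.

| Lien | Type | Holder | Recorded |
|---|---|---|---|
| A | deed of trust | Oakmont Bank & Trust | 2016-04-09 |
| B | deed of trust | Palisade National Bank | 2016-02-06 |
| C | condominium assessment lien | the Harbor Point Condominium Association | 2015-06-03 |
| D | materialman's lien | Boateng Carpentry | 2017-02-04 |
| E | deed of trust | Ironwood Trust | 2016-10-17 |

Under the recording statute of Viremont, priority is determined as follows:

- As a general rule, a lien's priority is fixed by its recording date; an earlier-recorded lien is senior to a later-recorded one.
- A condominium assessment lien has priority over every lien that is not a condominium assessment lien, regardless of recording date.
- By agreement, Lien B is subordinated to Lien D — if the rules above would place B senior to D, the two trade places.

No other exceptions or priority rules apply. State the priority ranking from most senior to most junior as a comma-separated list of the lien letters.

C, D, A, E, B

C is a condominium assessment lien, so it outranks all other liens regardless of date.
The other liens, earliest effective date first: B (2016-02-06), A (2016-04-09), E (2016-10-17), D (2017-02-04).
Because B would otherwise rank above D, the subordination swaps them.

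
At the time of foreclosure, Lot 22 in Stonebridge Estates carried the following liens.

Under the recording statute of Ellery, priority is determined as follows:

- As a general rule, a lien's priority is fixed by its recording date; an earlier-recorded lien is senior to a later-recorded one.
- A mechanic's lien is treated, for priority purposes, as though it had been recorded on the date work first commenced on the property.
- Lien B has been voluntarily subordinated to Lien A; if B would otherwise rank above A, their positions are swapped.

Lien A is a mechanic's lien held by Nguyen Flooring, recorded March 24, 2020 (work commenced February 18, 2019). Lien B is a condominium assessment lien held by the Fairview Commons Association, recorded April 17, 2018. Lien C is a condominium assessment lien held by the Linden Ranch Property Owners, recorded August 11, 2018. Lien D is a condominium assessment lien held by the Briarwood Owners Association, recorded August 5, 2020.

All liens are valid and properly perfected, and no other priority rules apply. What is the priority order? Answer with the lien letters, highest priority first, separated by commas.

Effective dates: A's effective date is February 18, 2019, when work began.
By effective date: B (April 17, 2018), C (August 11, 2018), A (February 18, 2019), D (August 5, 2020).
B is senior to A before the subordination, so the two trade places.

A, C, B, D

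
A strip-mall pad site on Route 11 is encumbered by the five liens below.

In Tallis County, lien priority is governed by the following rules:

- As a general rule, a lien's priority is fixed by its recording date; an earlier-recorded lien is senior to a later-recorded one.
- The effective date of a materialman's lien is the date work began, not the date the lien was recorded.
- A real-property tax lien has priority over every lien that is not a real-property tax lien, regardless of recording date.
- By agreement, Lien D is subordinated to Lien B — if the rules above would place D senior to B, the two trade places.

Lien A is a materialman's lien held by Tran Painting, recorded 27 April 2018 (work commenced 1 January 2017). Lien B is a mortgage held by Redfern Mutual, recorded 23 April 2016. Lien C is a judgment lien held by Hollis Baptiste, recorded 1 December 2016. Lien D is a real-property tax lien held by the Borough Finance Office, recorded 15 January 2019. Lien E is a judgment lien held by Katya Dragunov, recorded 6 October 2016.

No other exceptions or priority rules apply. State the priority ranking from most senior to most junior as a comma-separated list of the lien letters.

First, effective dates: A's effective date is 1 January 2017, when work began.
As a real-property tax lien, D is senior to every other lien.
Among the remaining liens, by effective date: B (23 April 2016), E (6 October 2016), C (1 December 2016), A (1 January 2017).
D would otherwise be senior to B, so under the subordination agreement D and B exchange positions.

B, D, E, C, A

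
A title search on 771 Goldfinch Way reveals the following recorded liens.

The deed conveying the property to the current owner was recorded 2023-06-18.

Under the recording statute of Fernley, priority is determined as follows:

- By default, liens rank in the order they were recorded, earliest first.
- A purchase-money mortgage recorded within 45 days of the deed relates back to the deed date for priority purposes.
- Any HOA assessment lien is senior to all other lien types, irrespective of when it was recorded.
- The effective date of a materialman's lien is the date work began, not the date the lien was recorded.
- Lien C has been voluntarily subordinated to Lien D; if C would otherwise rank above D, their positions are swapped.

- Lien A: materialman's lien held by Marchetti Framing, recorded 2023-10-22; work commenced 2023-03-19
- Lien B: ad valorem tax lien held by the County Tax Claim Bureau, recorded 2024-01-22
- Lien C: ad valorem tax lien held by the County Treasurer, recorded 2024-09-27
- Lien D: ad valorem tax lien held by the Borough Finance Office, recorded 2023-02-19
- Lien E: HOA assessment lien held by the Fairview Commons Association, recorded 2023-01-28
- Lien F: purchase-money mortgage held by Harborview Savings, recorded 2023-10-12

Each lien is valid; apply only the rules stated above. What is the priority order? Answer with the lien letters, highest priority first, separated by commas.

E, D, A, F, B, C

Adjusting effective dates: A relates back to 2023-03-19 (work commenced); F was recorded 116 days after the deed — beyond 45 days — so no relation-back applies.
E is an HOA assessment lien and takes priority over every other lien.
Remaining liens by effective date: D (2023-02-19), A (2023-03-19), F (2023-10-12), B (2024-01-22), C (2024-09-27).
C is already junior to D, so the subordination agreement changes nothing.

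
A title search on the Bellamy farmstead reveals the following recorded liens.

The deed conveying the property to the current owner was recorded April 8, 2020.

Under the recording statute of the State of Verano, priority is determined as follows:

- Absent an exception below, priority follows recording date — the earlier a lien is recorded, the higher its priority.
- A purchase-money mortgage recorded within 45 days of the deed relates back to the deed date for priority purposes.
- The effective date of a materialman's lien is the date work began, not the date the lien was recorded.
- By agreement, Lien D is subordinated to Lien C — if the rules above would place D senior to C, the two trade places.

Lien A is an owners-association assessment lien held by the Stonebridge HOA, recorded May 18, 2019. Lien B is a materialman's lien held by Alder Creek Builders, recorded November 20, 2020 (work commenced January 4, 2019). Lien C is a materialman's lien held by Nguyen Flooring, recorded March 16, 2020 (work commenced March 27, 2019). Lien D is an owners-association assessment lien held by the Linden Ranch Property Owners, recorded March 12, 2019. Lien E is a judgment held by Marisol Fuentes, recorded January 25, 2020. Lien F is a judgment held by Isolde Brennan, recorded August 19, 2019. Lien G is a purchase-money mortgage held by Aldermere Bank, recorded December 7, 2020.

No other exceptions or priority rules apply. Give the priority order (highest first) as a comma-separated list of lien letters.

B, C, D, A, F, E, G

Effective dates after the stated exceptions: B's effective date is January 4, 2019, when work began; C's effective date is March 27, 2019, when work began; G missed the 45-day window (243 days after the deed), so its recording date stands.
By effective date: B (January 4, 2019), D (March 12, 2019), C (March 27, 2019), A (May 18, 2019), F (August 19, 2019), E (January 25, 2020), G (December 7, 2020).
Because D would otherwise rank above C, the subordination swaps them.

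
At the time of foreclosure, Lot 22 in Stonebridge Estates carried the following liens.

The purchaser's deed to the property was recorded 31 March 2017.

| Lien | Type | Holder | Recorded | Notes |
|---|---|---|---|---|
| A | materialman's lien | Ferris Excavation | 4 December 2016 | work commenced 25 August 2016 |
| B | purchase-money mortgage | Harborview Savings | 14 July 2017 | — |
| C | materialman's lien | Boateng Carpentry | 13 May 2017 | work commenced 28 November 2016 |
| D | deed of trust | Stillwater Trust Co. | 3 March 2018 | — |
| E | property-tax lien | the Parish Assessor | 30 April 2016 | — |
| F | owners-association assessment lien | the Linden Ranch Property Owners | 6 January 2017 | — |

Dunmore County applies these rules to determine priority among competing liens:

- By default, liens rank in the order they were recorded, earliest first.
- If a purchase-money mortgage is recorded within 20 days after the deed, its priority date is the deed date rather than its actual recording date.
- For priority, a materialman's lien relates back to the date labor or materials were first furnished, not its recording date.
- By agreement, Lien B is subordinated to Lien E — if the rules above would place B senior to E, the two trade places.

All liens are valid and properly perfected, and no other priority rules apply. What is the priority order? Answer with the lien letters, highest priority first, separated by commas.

Effective dates: A's effective date is 25 August 2016, when work began; B was recorded 105 days after the deed, outside the 20-day window, so it keeps its recording date; C is treated as recorded 28 November 2016, the work-commencement date.
By effective date: E (30 April 2016), A (25 August 2016), C (28 November 2016), F (6 January 2017), B (14 July 2017), D (3 March 2018).
B is already junior to E, so the subordination agreement changes nothing.

E, A, C, F, B, D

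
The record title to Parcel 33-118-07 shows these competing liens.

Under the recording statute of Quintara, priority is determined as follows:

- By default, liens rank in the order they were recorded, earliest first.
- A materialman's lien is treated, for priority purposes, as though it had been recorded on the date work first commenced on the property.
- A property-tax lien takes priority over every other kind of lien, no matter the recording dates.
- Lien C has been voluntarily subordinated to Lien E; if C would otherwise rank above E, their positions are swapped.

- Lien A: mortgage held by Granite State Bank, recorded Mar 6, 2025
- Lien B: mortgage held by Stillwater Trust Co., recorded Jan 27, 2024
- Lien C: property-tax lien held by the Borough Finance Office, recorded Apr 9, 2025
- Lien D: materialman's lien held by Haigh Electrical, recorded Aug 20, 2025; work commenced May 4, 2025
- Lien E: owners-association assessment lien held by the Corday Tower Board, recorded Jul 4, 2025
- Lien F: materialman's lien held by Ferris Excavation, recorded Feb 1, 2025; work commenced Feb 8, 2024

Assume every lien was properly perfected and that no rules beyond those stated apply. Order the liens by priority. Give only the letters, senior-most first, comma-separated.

E, B, F, A, D, C

Adjusting effective dates: D is treated as recorded May 4, 2025, the work-commencement date; F is treated as recorded Feb 8, 2024, the work-commencement date.
C is a property-tax lien and takes priority over every other lien.
Ordering the rest by effective date: B (Jan 27, 2024), F (Feb 8, 2024), A (Mar 6, 2025), D (May 4, 2025), E (Jul 4, 2025).
Because C would otherwise rank above E, the subordination swaps them.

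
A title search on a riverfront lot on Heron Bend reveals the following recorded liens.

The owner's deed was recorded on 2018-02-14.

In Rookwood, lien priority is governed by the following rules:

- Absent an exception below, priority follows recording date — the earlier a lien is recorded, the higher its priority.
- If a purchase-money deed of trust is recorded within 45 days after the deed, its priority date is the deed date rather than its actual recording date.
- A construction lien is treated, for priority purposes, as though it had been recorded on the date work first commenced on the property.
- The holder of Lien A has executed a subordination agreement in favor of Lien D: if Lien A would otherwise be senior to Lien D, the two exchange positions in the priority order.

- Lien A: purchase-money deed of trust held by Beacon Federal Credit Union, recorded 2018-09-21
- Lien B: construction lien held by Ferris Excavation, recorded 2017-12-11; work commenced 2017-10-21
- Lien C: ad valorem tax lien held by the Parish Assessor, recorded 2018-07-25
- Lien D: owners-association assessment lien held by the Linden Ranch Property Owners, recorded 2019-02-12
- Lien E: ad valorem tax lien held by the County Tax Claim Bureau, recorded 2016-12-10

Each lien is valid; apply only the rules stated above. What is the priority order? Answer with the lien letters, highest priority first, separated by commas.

E, B, C, D, A

First, effective dates: A was recorded 219 days after the deed, outside the 45-day window, so it keeps its recording date; B is treated as recorded 2017-10-21, the work-commencement date.
By effective date: E (2016-12-10), B (2017-10-21), C (2018-07-25), A (2018-09-21), D (2019-02-12).
A is senior to D before the subordination, so the two trade places.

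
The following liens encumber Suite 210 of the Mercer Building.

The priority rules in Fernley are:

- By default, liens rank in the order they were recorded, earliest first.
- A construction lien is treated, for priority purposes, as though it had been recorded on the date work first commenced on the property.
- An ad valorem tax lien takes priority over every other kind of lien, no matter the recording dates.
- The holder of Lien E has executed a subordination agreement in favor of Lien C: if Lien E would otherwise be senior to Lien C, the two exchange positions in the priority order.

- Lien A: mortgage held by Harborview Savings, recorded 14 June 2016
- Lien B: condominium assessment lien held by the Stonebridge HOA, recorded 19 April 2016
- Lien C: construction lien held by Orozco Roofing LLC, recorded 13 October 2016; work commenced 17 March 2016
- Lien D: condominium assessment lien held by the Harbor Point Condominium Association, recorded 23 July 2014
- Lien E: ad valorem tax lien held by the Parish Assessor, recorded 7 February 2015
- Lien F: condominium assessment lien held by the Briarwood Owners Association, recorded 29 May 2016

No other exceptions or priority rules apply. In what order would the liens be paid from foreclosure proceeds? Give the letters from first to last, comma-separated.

C, D, E, B, F, A

First, effective dates: C relates back to 17 March 2016 (work commenced).
E is an ad valorem tax lien, so it outranks all other liens regardless of date.
Among the remaining liens, by effective date: D (23 July 2014), C (17 March 2016), B (19 April 2016), F (29 May 2016), A (14 June 2016).
The subordination applies — E was senior to C — so E and C swap.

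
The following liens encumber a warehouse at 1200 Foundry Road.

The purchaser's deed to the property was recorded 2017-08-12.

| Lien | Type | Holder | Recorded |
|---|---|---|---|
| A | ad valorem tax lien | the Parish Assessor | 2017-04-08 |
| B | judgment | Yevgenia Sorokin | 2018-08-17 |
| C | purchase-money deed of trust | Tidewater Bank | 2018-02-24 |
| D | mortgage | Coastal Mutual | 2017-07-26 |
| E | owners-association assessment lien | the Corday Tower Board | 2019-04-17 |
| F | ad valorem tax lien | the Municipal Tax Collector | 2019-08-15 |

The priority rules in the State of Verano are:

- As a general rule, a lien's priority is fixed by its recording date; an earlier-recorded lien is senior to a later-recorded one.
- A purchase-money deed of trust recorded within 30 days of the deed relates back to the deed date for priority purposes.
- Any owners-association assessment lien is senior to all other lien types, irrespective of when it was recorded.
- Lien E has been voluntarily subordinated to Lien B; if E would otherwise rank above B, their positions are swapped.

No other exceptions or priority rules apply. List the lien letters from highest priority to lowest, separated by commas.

First, effective dates: C was recorded 196 days after the deed, outside the 30-day window, so it keeps its recording date.
As an owners-association assessment lien, E is senior to every other lien.
Among the remaining liens, by effective date: A (2017-04-08), D (2017-07-26), C (2018-02-24), B (2018-08-17), F (2019-08-15).
E would otherwise be senior to B, so under the subordination agreement E and B exchange positions.

B, A, D, C, E, F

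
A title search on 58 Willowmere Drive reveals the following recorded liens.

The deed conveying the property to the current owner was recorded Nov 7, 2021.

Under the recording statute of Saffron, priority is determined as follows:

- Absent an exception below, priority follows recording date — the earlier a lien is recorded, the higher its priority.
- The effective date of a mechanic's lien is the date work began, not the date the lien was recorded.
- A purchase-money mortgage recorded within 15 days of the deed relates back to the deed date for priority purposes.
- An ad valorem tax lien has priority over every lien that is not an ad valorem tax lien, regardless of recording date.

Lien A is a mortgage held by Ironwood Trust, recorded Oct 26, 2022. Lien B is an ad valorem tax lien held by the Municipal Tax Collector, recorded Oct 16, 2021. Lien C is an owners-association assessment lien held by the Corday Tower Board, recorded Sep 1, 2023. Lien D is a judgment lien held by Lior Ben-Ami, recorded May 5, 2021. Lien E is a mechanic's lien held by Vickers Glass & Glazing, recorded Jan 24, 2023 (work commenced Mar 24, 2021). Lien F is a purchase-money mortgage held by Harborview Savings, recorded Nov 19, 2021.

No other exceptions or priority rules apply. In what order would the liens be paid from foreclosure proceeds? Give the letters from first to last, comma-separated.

First, effective dates: E's effective date is Mar 24, 2021, when work began; F's effective date is the deed date, Nov 7, 2021.
As an ad valorem tax lien, B is senior to every other lien.
The other liens, earliest effective date first: E (Mar 24, 2021), D (May 5, 2021), F (Nov 7, 2021), A (Oct 26, 2022), C (Sep 1, 2023).

B, E, D, F, A, C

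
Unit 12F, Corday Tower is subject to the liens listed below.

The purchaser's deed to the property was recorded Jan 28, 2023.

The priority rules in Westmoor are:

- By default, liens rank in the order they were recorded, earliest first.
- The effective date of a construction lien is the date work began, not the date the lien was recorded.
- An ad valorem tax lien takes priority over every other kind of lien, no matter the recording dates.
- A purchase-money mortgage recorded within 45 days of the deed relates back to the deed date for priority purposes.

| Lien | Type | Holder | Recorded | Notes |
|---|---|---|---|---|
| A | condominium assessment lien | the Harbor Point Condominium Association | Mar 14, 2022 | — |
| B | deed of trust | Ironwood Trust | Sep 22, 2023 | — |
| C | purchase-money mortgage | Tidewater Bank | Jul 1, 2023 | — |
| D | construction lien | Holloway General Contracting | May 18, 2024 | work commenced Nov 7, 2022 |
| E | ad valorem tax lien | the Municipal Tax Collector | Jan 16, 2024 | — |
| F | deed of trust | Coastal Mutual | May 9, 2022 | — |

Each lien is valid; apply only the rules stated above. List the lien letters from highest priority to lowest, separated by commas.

E, A, F, D, C, B

Adjusting effective dates: C was recorded 154 days after the deed — beyond 45 days — so no relation-back applies; D relates back to Nov 7, 2022 (work commenced).
E is an ad valorem tax lien, so it outranks all other liens regardless of date.
Ordering the rest by effective date: A (Mar 14, 2022), F (May 9, 2022), D (Nov 7, 2022), C (Jul 1, 2023), B (Sep 22, 2023).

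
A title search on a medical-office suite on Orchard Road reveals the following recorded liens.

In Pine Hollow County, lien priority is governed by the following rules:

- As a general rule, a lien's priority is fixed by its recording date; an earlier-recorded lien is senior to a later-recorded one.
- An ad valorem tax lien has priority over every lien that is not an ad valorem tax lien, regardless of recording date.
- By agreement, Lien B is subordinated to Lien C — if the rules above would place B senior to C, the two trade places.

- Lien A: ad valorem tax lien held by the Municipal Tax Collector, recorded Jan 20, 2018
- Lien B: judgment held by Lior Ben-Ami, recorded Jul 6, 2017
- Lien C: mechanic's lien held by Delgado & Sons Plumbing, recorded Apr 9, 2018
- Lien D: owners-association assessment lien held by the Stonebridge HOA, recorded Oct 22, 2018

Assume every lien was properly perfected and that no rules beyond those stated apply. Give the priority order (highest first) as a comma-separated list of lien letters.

A, C, B, D

A is an ad valorem tax lien, so it outranks all other liens regardless of date.
The other liens, earliest effective date first: B (Jul 6, 2017), C (Apr 9, 2018), D (Oct 22, 2018).
B is senior to C before the subordination, so the two trade places.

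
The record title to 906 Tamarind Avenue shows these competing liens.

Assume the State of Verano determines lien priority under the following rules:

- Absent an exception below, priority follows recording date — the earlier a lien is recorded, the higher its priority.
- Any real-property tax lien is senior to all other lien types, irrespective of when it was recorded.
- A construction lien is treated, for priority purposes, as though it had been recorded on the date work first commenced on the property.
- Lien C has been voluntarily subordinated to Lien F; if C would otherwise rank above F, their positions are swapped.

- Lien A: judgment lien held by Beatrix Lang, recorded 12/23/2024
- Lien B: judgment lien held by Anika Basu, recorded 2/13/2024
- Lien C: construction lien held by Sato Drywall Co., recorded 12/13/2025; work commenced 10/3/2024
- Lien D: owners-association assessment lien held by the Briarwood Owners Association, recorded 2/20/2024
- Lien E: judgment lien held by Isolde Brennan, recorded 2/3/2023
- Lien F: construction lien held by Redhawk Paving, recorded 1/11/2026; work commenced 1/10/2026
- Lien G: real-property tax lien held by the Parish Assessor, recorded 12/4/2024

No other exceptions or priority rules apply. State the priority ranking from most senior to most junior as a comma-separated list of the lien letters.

G, E, B, D, F, A, C

Adjusting effective dates: C relates back to 10/3/2024 (work commenced); F's effective date is 1/10/2026, when work began.
G, as a real-property tax lien, has superpriority and ranks first.
Among the remaining liens, by effective date: E (2/3/2023), B (2/13/2024), D (2/20/2024), C (10/3/2024), A (12/23/2024), F (1/10/2026).
C would otherwise be senior to F, so under the subordination agreement C and F exchange positions.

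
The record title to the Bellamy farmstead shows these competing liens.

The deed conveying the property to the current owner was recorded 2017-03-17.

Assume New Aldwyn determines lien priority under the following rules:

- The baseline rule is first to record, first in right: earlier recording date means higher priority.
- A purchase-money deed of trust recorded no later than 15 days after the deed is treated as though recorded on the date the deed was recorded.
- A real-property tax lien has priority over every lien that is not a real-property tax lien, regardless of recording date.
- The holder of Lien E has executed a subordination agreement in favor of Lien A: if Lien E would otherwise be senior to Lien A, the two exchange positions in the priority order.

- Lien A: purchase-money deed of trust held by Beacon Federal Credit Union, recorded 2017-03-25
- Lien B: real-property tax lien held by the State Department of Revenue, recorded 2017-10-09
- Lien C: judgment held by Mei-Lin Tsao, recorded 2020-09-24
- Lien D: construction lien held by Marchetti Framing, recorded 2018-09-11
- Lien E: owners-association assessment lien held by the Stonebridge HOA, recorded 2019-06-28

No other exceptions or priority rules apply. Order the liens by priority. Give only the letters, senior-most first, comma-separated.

First, effective dates: A's effective date is the deed date, 2017-03-17.
B, as a real-property tax lien, has superpriority and ranks first.
Ordering the rest by effective date: A (2017-03-17), D (2018-09-11), E (2019-06-28), C (2020-09-24).
E is already junior to A, so the subordination agreement changes nothing.

B, A, D, E, C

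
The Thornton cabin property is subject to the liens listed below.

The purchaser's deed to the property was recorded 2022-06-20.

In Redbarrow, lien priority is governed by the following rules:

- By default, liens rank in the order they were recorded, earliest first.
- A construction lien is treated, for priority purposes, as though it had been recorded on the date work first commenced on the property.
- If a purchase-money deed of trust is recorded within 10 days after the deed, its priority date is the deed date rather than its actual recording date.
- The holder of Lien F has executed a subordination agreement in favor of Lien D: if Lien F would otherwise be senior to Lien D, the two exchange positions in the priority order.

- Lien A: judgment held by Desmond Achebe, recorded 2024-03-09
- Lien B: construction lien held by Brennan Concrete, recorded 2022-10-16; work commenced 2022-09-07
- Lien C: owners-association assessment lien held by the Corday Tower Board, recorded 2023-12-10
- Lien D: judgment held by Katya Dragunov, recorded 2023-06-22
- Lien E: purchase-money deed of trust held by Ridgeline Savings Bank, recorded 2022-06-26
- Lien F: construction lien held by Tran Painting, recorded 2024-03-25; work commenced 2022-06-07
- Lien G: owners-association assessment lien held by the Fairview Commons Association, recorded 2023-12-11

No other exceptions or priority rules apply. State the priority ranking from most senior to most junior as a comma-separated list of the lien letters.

Adjusting effective dates: B relates back to 2022-09-07 (work commenced); E was recorded within the 10-day window, so its effective date is the deed date 2022-06-20; F relates back to 2022-06-07 (work commenced).
Sorted by effective date: F (2022-06-07), E (2022-06-20), B (2022-09-07), D (2023-06-22), C (2023-12-10), G (2023-12-11), A (2024-03-09).
Because F would otherwise rank above D, the subordination swaps them.

D, E, B, F, C, G, A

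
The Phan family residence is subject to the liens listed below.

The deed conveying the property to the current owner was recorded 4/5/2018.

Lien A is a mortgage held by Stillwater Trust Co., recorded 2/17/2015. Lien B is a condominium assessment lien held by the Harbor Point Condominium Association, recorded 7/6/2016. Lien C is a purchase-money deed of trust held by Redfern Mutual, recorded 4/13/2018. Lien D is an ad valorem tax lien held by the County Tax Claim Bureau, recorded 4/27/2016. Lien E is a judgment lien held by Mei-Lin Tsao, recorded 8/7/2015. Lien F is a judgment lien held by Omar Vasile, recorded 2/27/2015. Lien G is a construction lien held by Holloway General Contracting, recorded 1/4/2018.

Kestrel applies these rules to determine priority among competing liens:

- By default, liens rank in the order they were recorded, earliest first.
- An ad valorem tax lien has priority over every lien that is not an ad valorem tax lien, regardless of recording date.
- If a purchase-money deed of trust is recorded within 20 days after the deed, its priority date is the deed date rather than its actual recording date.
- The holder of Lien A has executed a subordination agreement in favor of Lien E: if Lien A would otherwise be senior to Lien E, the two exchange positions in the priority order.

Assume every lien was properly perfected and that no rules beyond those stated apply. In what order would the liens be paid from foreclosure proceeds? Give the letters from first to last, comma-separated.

Adjusting effective dates: C relates back to the deed date 4/5/2018.
D is an ad valorem tax lien and takes priority over every other lien.
Remaining liens by effective date: A (2/17/2015), F (2/27/2015), E (8/7/2015), B (7/6/2016), G (1/4/2018), C (4/5/2018).
Because A would otherwise rank above E, the subordination swaps them.

D, E, F, A, B, G, C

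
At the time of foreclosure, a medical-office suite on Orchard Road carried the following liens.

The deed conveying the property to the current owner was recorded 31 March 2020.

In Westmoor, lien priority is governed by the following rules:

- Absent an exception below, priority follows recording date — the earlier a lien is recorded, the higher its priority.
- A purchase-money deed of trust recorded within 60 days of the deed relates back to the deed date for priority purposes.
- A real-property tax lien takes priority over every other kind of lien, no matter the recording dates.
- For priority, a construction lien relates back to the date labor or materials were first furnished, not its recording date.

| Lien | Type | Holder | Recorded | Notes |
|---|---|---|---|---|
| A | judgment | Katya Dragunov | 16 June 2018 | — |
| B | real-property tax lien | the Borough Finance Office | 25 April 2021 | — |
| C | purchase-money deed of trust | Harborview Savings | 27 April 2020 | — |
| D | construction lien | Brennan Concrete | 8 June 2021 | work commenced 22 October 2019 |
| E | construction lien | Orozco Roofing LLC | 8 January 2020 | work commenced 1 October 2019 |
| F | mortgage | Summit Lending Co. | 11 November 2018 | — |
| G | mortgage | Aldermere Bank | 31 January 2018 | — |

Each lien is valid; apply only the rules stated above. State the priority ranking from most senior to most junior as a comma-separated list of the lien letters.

B, G, A, F, E, D, C

Effective dates after the stated exceptions: C relates back to the deed date 31 March 2020; D relates back to 22 October 2019 (work commenced); E is treated as recorded 1 October 2019, the work-commencement date.
B, as a real-property tax lien, has superpriority and ranks first.
The other liens, earliest effective date first: G (31 January 2018), A (16 June 2018), F (11 November 2018), E (1 October 2019), D (22 October 2019), C (31 March 2020).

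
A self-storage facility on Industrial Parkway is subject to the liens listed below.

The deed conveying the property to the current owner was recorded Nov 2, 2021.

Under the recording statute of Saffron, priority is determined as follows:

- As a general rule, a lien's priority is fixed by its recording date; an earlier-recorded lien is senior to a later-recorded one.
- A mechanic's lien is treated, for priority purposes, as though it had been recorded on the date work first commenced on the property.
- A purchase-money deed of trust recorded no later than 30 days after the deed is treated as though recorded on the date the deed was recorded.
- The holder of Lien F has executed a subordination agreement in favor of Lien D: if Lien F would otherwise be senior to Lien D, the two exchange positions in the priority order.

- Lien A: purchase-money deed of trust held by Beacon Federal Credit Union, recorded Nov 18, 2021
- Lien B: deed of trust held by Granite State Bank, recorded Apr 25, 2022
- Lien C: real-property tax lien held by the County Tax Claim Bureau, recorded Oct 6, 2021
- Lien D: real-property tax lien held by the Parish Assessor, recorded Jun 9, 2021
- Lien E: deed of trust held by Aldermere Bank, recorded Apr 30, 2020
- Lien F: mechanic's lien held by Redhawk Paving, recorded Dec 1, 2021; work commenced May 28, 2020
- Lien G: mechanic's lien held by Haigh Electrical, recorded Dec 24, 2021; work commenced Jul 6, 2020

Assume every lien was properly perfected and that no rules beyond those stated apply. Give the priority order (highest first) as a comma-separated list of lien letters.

Adjusting effective dates: A was recorded within the 30-day window, so its effective date is the deed date Nov 2, 2021; F relates back to May 28, 2020 (work commenced); G relates back to Jul 6, 2020 (work commenced).
By effective date, earliest first: E (Apr 30, 2020), F (May 28, 2020), G (Jul 6, 2020), D (Jun 9, 2021), C (Oct 6, 2021), A (Nov 2, 2021), B (Apr 25, 2022).
F would otherwise be senior to D, so under the subordination agreement F and D exchange positions.

E, D, G, F, C, A, B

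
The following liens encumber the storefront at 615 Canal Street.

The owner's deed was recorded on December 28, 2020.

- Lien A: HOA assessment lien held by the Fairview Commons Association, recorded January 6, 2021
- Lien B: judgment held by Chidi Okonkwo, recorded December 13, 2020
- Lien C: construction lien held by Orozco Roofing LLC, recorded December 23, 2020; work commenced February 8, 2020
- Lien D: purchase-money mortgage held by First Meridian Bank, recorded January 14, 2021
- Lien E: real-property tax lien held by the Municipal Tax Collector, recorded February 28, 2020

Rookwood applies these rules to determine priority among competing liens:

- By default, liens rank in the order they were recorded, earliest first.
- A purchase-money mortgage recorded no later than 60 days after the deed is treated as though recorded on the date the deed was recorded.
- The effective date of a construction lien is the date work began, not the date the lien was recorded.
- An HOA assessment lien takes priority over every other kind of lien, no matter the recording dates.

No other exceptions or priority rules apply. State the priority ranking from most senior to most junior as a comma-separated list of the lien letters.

A, C, E, B, D

Effective dates after the stated exceptions: C's effective date is February 8, 2020, when work began; D relates back to the deed date December 28, 2020.
A, as an HOA assessment lien, has superpriority and ranks first.
Remaining liens by effective date: C (February 8, 2020), E (February 28, 2020), B (December 13, 2020), D (December 28, 2020).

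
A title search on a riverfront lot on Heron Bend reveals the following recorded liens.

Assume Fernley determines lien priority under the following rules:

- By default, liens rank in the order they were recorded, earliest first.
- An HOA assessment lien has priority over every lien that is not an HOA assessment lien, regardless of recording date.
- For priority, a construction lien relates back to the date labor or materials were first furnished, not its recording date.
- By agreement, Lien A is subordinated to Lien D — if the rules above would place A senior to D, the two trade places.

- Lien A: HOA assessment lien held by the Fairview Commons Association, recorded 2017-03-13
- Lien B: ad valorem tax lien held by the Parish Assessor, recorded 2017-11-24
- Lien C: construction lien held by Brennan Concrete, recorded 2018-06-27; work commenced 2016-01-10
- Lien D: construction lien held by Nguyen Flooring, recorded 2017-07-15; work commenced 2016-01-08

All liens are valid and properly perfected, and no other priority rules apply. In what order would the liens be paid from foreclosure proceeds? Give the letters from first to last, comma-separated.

Effective dates after the stated exceptions: C relates back to 2016-01-10 (work commenced); D is treated as recorded 2016-01-08, the work-commencement date.
A is an HOA assessment lien, so it outranks all other liens regardless of date.
Ordering the rest by effective date: D (2016-01-08), C (2016-01-10), B (2017-11-24).
A is senior to D before the subordination, so the two trade places.

D, A, C, B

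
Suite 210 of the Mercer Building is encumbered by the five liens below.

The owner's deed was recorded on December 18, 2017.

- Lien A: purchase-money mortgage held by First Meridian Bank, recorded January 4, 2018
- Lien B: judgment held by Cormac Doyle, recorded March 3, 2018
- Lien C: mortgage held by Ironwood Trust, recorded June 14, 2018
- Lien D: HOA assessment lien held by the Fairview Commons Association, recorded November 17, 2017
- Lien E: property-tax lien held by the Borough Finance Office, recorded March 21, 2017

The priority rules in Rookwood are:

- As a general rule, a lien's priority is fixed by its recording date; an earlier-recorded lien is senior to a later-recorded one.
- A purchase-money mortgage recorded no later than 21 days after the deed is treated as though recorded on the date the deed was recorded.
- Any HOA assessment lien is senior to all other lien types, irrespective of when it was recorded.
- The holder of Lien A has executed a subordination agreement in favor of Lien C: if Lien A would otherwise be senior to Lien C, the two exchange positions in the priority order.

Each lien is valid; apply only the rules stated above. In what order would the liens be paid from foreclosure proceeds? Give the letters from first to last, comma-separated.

D, E, C, B, A

Adjusting effective dates: A's effective date is the deed date, December 18, 2017.
D is an HOA assessment lien, so it outranks all other liens regardless of date.
Ordering the rest by effective date: E (March 21, 2017), A (December 18, 2017), B (March 3, 2018), C (June 14, 2018).
A is senior to C before the subordination, so the two trade places.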